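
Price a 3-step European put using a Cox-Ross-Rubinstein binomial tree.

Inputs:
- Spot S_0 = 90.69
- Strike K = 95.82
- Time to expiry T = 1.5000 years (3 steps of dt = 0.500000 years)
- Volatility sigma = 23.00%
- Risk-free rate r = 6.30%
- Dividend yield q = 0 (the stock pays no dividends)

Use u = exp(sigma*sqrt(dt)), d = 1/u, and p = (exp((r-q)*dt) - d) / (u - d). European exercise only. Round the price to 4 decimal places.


dt = T/N = 0.500000
u = exp(sigma*sqrt(dt)) = 1.176607; d = 1/u = 0.849902
p = (exp((r-q)*dt) - d) / (u - d) = 0.557383
Discount per step: exp(-r*dt) = 0.968991
Stock lattice S(k, i) with i counting down-moves:
  k=0: S(0,0) = 90.6900
  k=1: S(1,0) = 106.7065; S(1,1) = 77.0776
  k=2: S(2,0) = 125.5515; S(2,1) = 90.6900; S(2,2) = 65.5084
  k=3: S(3,0) = 147.7248; S(3,1) = 106.7065; S(3,2) = 77.0776; S(3,3) = 55.6757
Terminal payoffs V(N, i) = max(K - S_T, 0):
  V(3,0) = 0.000000; V(3,1) = 0.000000; V(3,2) = 18.742413; V(3,3) = 40.144320
Backward induction: V(k, i) = exp(-r*dt) * [p * V(k+1, i) + (1-p) * V(k+1, i+1)].
  V(2,0) = exp(-r*dt) * [p*0.000000 + (1-p)*0.000000] = 0.000000
  V(2,1) = exp(-r*dt) * [p*0.000000 + (1-p)*18.742413] = 8.038475
  V(2,2) = exp(-r*dt) * [p*18.742413 + (1-p)*40.144320] = 27.340340
  V(1,0) = exp(-r*dt) * [p*0.000000 + (1-p)*8.038475] = 3.447639
  V(1,1) = exp(-r*dt) * [p*8.038475 + (1-p)*27.340340] = 16.067628
  V(0,0) = exp(-r*dt) * [p*3.447639 + (1-p)*16.067628] = 8.753346

Answer: Price = V(0,0) = 8.7533


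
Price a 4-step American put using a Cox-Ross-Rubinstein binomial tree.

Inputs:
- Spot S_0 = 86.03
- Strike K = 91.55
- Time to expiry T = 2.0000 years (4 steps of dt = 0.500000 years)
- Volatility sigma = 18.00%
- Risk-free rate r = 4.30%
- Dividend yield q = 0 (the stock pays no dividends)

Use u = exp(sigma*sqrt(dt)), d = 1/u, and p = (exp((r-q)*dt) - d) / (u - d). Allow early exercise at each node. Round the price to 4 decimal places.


Answer: Price = V(0,0) = 9.1615

Derivation:
dt = T/N = 0.500000
u = exp(sigma*sqrt(dt)) = 1.135734; d = 1/u = 0.880488
p = (exp((r-q)*dt) - d) / (u - d) = 0.553367
Discount per step: exp(-r*dt) = 0.978729
Stock lattice S(k, i) with i counting down-moves:
  k=0: S(0,0) = 86.0300
  k=1: S(1,0) = 97.7072; S(1,1) = 75.7484
  k=2: S(2,0) = 110.9694; S(2,1) = 86.0300; S(2,2) = 66.6955
  k=3: S(3,0) = 126.0317; S(3,1) = 97.7072; S(3,2) = 75.7484; S(3,3) = 58.7246
  k=4: S(4,0) = 143.1385; S(4,1) = 110.9694; S(4,2) = 86.0300; S(4,3) = 66.6955; S(4,4) = 51.7063
Terminal payoffs V(N, i) = max(K - S_T, 0):
  V(4,0) = 0.000000; V(4,1) = 0.000000; V(4,2) = 5.520000; V(4,3) = 24.854490; V(4,4) = 39.843723
Backward induction: V(k, i) = exp(-r*dt) * [p * V(k+1, i) + (1-p) * V(k+1, i+1)]; then take max(V_cont, immediate exercise) for American.
  V(3,0) = exp(-r*dt) * [p*0.000000 + (1-p)*0.000000] = 0.000000; exercise = 0.000000; V(3,0) = max -> 0.000000
  V(3,1) = exp(-r*dt) * [p*0.000000 + (1-p)*5.520000] = 2.412971; exercise = 0.000000; V(3,1) = max -> 2.412971
  V(3,2) = exp(-r*dt) * [p*5.520000 + (1-p)*24.854490] = 13.854319; exercise = 15.801636; V(3,2) = max -> 15.801636
  V(3,3) = exp(-r*dt) * [p*24.854490 + (1-p)*39.843723] = 30.878102; exercise = 32.825418; V(3,3) = max -> 32.825418
  V(2,0) = exp(-r*dt) * [p*0.000000 + (1-p)*2.412971] = 1.054788; exercise = 0.000000; V(2,0) = max -> 1.054788
  V(2,1) = exp(-r*dt) * [p*2.412971 + (1-p)*15.801636] = 8.214265; exercise = 5.520000; V(2,1) = max -> 8.214265
  V(2,2) = exp(-r*dt) * [p*15.801636 + (1-p)*32.825418] = 22.907174; exercise = 24.854490; V(2,2) = max -> 24.854490
  V(1,0) = exp(-r*dt) * [p*1.054788 + (1-p)*8.214265] = 4.161992; exercise = 0.000000; V(1,0) = max -> 4.161992
  V(1,1) = exp(-r*dt) * [p*8.214265 + (1-p)*24.854490] = 15.313525; exercise = 15.801636; V(1,1) = max -> 15.801636
  V(0,0) = exp(-r*dt) * [p*4.161992 + (1-p)*15.801636] = 9.161530; exercise = 5.520000; V(0,0) = max -> 9.161530


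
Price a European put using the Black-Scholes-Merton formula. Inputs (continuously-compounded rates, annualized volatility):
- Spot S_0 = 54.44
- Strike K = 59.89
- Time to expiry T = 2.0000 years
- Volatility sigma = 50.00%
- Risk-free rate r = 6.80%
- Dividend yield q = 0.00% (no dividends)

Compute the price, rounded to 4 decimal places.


d1 = (ln(S/K) + (r - q + 0.5*sigma^2) * T) / (sigma * sqrt(T)) = 0.41095580
d2 = d1 - sigma * sqrt(T) = -0.29615098
exp(-rT) = 0.87284263; exp(-qT) = 1.00000000
P = K * exp(-rT) * N(-d2) - S_0 * exp(-qT) * N(-d1)
N(-d1) = 0.34055247; N(-d2) = 0.61644261
P = 59.8900 * 0.87284263 * 0.61644261 - 54.4400 * 1.00000000 * 0.34055247 = 13.6846

Answer: Price = 13.6846


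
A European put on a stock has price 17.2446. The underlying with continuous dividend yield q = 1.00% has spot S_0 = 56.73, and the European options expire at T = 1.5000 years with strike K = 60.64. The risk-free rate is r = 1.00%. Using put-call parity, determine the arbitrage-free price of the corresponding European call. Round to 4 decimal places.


Put-call parity: C - P = S_0 * exp(-qT) - K * exp(-rT).
S_0 * exp(-qT) = 56.7300 * 0.98511194 = 55.88540033
K * exp(-rT) = 60.6400 * 0.98511194 = 59.73718802
C = P + S*exp(-qT) - K*exp(-rT)
C = 17.2446 + 55.88540033 - 59.73718802 = 13.3928

Answer: Call price = 13.3928


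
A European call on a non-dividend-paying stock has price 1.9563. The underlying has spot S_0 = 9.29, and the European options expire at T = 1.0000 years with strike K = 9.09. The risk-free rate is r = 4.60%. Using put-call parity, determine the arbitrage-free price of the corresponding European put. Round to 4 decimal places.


Answer: Put price = 1.3476

Derivation:
Put-call parity: C - P = S_0 * exp(-qT) - K * exp(-rT).
S_0 * exp(-qT) = 9.2900 * 1.00000000 = 9.29000000
K * exp(-rT) = 9.0900 * 0.95504196 = 8.68133144
P = C - S*exp(-qT) + K*exp(-rT)
P = 1.9563 - 9.29000000 + 8.68133144 = 1.3476


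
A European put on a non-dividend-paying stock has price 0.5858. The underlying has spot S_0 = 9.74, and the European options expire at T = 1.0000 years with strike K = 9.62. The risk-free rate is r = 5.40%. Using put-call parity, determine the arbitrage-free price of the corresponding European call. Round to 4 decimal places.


Put-call parity: C - P = S_0 * exp(-qT) - K * exp(-rT).
S_0 * exp(-qT) = 9.7400 * 1.00000000 = 9.74000000
K * exp(-rT) = 9.6200 * 0.94743211 = 9.11429686
C = P + S*exp(-qT) - K*exp(-rT)
C = 0.5858 + 9.74000000 - 9.11429686 = 1.2115

Answer: Call price = 1.2115


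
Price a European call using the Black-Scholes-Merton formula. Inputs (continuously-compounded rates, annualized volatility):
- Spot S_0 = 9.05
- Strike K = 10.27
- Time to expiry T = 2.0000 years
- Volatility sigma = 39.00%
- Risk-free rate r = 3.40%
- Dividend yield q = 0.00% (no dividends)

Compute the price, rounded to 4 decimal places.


d1 = (ln(S/K) + (r - q + 0.5*sigma^2) * T) / (sigma * sqrt(T)) = 0.16977404
d2 = d1 - sigma * sqrt(T) = -0.38176925
exp(-rT) = 0.93426047; exp(-qT) = 1.00000000
C = S_0 * exp(-qT) * N(d1) - K * exp(-rT) * N(d2)
N(d1) = 0.56740608; N(d2) = 0.35131627
C = 9.0500 * 1.00000000 * 0.56740608 - 10.2700 * 0.93426047 * 0.35131627 = 1.7642

Answer: Price = 1.7642


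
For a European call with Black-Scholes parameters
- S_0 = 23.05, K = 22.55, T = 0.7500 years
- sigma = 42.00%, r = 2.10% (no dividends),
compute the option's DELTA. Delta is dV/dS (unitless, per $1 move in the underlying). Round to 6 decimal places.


Answer: Delta = 0.612354

Derivation:
d1 = 0.2854604029; d2 = -0.0782702667
phi(d1) = 0.3830145297; exp(-qT) = 1.0000000000; exp(-rT) = 0.9843733826
N(d1) = 0.6123542816
Delta = exp(-qT) * N(d1) = 1.0000000000 * 0.6123542816 = 0.612354


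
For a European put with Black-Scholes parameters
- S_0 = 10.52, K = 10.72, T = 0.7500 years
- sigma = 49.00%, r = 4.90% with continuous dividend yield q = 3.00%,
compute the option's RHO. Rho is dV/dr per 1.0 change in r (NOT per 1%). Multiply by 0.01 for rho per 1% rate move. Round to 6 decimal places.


d1 = 0.2013763609; d2 = -0.2229760870
phi(d1) = 0.3909346953; exp(-qT) = 0.9777512372; exp(-rT) = 0.9639170845
N(-d2) = 0.5882229411
Rho = -K*T*exp(-rT)*N(-d2) = -10.7200 * 0.7500 * 0.9639170845 * 0.5882229411 = -4.558665

Answer: Rho = -4.558665


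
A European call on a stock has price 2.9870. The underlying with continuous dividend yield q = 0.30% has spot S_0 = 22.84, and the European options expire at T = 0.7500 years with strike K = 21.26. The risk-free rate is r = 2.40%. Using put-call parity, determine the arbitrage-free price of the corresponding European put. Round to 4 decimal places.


Answer: Put price = 1.0791

Derivation:
Put-call parity: C - P = S_0 * exp(-qT) - K * exp(-rT).
S_0 * exp(-qT) = 22.8400 * 0.99775253 = 22.78866777
K * exp(-rT) = 21.2600 * 0.98216103 = 20.88074355
P = C - S*exp(-qT) + K*exp(-rT)
P = 2.9870 - 22.78866777 + 20.88074355 = 1.0791


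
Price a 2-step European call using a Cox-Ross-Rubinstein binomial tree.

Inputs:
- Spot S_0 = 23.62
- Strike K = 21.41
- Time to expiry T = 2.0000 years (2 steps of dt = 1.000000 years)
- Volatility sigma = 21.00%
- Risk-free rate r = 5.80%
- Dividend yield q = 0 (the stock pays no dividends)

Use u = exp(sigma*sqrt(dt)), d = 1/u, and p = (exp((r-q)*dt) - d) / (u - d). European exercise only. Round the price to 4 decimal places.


Answer: Price = V(0,0) = 5.4417

Derivation:
dt = T/N = 1.000000
u = exp(sigma*sqrt(dt)) = 1.233678; d = 1/u = 0.810584
p = (exp((r-q)*dt) - d) / (u - d) = 0.588831
Discount per step: exp(-r*dt) = 0.943650
Stock lattice S(k, i) with i counting down-moves:
  k=0: S(0,0) = 23.6200
  k=1: S(1,0) = 29.1395; S(1,1) = 19.1460
  k=2: S(2,0) = 35.9487; S(2,1) = 23.6200; S(2,2) = 15.5194
Terminal payoffs V(N, i) = max(S_T - K, 0):
  V(2,0) = 14.538732; V(2,1) = 2.210000; V(2,2) = 0.000000
Backward induction: V(k, i) = exp(-r*dt) * [p * V(k+1, i) + (1-p) * V(k+1, i+1)].
  V(1,0) = exp(-r*dt) * [p*14.538732 + (1-p)*2.210000] = 8.935930
  V(1,1) = exp(-r*dt) * [p*2.210000 + (1-p)*0.000000] = 1.227987
  V(0,0) = exp(-r*dt) * [p*8.935930 + (1-p)*1.227987] = 5.441711


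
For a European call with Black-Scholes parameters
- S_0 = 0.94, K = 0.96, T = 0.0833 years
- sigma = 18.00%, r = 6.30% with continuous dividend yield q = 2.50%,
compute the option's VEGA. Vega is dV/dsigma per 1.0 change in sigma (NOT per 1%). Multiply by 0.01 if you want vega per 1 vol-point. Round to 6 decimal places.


Answer: Vega = 0.102671

Derivation:
d1 = -0.3183482037; d2 = -0.3702993346
phi(d1) = 0.3792304077; exp(-qT) = 0.9979196669; exp(-rT) = 0.9947658462
Vega = S * exp(-qT) * phi(d1) * sqrt(T) = 0.9400 * 0.9979196669 * 0.3792304077 * 0.2886173938 = 0.102671


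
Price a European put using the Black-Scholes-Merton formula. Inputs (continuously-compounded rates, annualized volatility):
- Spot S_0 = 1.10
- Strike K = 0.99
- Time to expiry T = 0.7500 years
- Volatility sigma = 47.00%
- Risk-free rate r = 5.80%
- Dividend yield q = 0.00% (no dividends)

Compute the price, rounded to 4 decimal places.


d1 = (ln(S/K) + (r - q + 0.5*sigma^2) * T) / (sigma * sqrt(T)) = 0.56923792
d2 = d1 - sigma * sqrt(T) = 0.16220598
exp(-rT) = 0.95743255; exp(-qT) = 1.00000000
P = K * exp(-rT) * N(-d2) - S_0 * exp(-qT) * N(-d1)
N(-d1) = 0.28459734; N(-d2) = 0.43557182
P = 0.9900 * 0.95743255 * 0.43557182 - 1.1000 * 1.00000000 * 0.28459734 = 0.0998

Answer: Price = 0.0998


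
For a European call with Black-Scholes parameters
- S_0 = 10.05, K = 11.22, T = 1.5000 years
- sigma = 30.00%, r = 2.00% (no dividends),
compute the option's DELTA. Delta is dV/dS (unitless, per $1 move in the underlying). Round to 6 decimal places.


d1 = -0.0343616206; d2 = -0.4017850820
phi(d1) = 0.3987068302; exp(-qT) = 1.0000000000; exp(-rT) = 0.9704455335
N(d1) = 0.4862943938
Delta = exp(-qT) * N(d1) = 1.0000000000 * 0.4862943938 = 0.486294

Answer: Delta = 0.486294


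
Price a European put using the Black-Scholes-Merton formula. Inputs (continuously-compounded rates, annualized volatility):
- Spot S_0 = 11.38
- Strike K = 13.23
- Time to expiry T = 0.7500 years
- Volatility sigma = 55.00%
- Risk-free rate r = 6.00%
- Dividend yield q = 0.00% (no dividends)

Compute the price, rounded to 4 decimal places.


Answer: Price = 2.9497

Derivation:
d1 = (ln(S/K) + (r - q + 0.5*sigma^2) * T) / (sigma * sqrt(T)) = 0.01639244
d2 = d1 - sigma * sqrt(T) = -0.45992153
exp(-rT) = 0.95599748; exp(-qT) = 1.00000000
P = K * exp(-rT) * N(-d2) - S_0 * exp(-qT) * N(-d1)
N(-d1) = 0.49346065; N(-d2) = 0.67721373
P = 13.2300 * 0.95599748 * 0.67721373 - 11.3800 * 1.00000000 * 0.49346065 = 2.9497


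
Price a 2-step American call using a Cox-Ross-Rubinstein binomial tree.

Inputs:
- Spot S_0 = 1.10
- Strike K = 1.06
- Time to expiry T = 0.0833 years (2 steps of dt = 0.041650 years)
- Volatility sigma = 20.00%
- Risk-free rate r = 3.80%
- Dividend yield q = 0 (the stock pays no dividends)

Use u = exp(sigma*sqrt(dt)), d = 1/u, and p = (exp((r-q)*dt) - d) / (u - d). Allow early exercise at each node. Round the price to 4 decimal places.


Answer: Price = V(0,0) = 0.0545

Derivation:
dt = T/N = 0.041650
u = exp(sigma*sqrt(dt)) = 1.041661; d = 1/u = 0.960005
p = (exp((r-q)*dt) - d) / (u - d) = 0.509195
Discount per step: exp(-r*dt) = 0.998419
Stock lattice S(k, i) with i counting down-moves:
  k=0: S(0,0) = 1.1000
  k=1: S(1,0) = 1.1458; S(1,1) = 1.0560
  k=2: S(2,0) = 1.1936; S(2,1) = 1.1000; S(2,2) = 1.0138
Terminal payoffs V(N, i) = max(S_T - K, 0):
  V(2,0) = 0.133564; V(2,1) = 0.040000; V(2,2) = 0.000000
Backward induction: V(k, i) = exp(-r*dt) * [p * V(k+1, i) + (1-p) * V(k+1, i+1)]; then take max(V_cont, immediate exercise) for American.
  V(1,0) = exp(-r*dt) * [p*0.133564 + (1-p)*0.040000] = 0.087504; exercise = 0.085827; V(1,0) = max -> 0.087504
  V(1,1) = exp(-r*dt) * [p*0.040000 + (1-p)*0.000000] = 0.020336; exercise = 0.000000; V(1,1) = max -> 0.020336
  V(0,0) = exp(-r*dt) * [p*0.087504 + (1-p)*0.020336] = 0.054451; exercise = 0.040000; V(0,0) = max -> 0.054451


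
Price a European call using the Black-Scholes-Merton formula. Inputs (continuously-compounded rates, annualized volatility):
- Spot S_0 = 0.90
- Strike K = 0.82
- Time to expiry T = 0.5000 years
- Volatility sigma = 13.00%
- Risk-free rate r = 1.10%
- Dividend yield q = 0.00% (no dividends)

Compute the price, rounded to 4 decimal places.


Answer: Price = 0.0902

Derivation:
d1 = (ln(S/K) + (r - q + 0.5*sigma^2) * T) / (sigma * sqrt(T)) = 1.11848435
d2 = d1 - sigma * sqrt(T) = 1.02656047
exp(-rT) = 0.99451510; exp(-qT) = 1.00000000
C = S_0 * exp(-qT) * N(d1) - K * exp(-rT) * N(d2)
N(d1) = 0.86831991; N(d2) = 0.84768626
C = 0.9000 * 1.00000000 * 0.86831991 - 0.8200 * 0.99451510 * 0.84768626 = 0.0902


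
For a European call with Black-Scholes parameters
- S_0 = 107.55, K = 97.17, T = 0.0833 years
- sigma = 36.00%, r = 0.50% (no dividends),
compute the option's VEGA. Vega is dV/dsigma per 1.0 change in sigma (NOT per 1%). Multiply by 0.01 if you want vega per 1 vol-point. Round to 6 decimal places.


d1 = 1.0327799611; d2 = 0.9288776993
phi(d1) = 0.2340417508; exp(-qT) = 1.0000000000; exp(-rT) = 0.9995835867
Vega = S * exp(-qT) * phi(d1) * sqrt(T) = 107.5500 * 1.0000000000 * 0.2340417508 * 0.2886173938 = 7.264843

Answer: Vega = 7.264843


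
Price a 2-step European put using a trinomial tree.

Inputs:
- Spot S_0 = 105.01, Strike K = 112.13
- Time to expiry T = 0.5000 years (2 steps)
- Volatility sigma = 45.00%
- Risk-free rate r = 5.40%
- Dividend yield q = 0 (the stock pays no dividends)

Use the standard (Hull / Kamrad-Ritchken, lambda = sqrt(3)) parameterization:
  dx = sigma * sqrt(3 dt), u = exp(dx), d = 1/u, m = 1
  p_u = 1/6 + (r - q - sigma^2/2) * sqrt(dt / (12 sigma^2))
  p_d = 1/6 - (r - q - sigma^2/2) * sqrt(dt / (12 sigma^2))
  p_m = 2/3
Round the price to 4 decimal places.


dt = T/N = 0.250000; dx = sigma*sqrt(3*dt) = 0.389711
u = exp(dx) = 1.476555; d = 1/u = 0.677252
p_u = 0.151511, p_m = 0.666667, p_d = 0.181822
Discount per step: exp(-r*dt) = 0.986591
Stock lattice S(k, j) with j the centered position index:
  k=0: S(0,+0) = 105.0100
  k=1: S(1,-1) = 71.1183; S(1,+0) = 105.0100; S(1,+1) = 155.0530
  k=2: S(2,-2) = 48.1650; S(2,-1) = 71.1183; S(2,+0) = 105.0100; S(2,+1) = 155.0530; S(2,+2) = 228.9442
Terminal payoffs V(N, j) = max(K - S_T, 0):
  V(2,-2) = 63.964995; V(2,-1) = 41.011738; V(2,+0) = 7.120000; V(2,+1) = 0.000000; V(2,+2) = 0.000000
Backward induction: V(k, j) = exp(-r*dt) * [p_u * V(k+1, j+1) + p_m * V(k+1, j) + p_d * V(k+1, j-1)]
  V(1,-1) = exp(-r*dt) * [p_u*7.120000 + p_m*41.011738 + p_d*63.964995] = 39.513125
  V(1,+0) = exp(-r*dt) * [p_u*0.000000 + p_m*7.120000 + p_d*41.011738] = 12.039867
  V(1,+1) = exp(-r*dt) * [p_u*0.000000 + p_m*0.000000 + p_d*7.120000] = 1.277214
  V(0,+0) = exp(-r*dt) * [p_u*1.277214 + p_m*12.039867 + p_d*39.513125] = 15.197888

Answer: Price = V(0,0) = 15.1979


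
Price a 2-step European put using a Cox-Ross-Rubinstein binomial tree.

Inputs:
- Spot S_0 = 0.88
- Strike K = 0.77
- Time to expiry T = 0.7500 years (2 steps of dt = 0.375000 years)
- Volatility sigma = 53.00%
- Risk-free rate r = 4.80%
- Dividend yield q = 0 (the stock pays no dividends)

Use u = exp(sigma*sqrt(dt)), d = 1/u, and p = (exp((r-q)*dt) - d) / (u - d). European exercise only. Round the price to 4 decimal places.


Answer: Price = V(0,0) = 0.0915

Derivation:
dt = T/N = 0.375000
u = exp(sigma*sqrt(dt)) = 1.383418; d = 1/u = 0.722847
p = (exp((r-q)*dt) - d) / (u - d) = 0.447061
Discount per step: exp(-r*dt) = 0.982161
Stock lattice S(k, i) with i counting down-moves:
  k=0: S(0,0) = 0.8800
  k=1: S(1,0) = 1.2174; S(1,1) = 0.6361
  k=2: S(2,0) = 1.6842; S(2,1) = 0.8800; S(2,2) = 0.4598
Terminal payoffs V(N, i) = max(K - S_T, 0):
  V(2,0) = 0.000000; V(2,1) = 0.000000; V(2,2) = 0.310193
Backward induction: V(k, i) = exp(-r*dt) * [p * V(k+1, i) + (1-p) * V(k+1, i+1)].
  V(1,0) = exp(-r*dt) * [p*0.000000 + (1-p)*0.000000] = 0.000000
  V(1,1) = exp(-r*dt) * [p*0.000000 + (1-p)*0.310193] = 0.168458
  V(0,0) = exp(-r*dt) * [p*0.000000 + (1-p)*0.168458] = 0.091485


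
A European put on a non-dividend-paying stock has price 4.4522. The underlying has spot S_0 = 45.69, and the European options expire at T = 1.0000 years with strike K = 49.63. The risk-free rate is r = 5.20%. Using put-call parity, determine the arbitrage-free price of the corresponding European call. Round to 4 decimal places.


Put-call parity: C - P = S_0 * exp(-qT) - K * exp(-rT).
S_0 * exp(-qT) = 45.6900 * 1.00000000 = 45.69000000
K * exp(-rT) = 49.6300 * 0.94932887 = 47.11519166
C = P + S*exp(-qT) - K*exp(-rT)
C = 4.4522 + 45.69000000 - 47.11519166 = 3.0270

Answer: Call price = 3.0270


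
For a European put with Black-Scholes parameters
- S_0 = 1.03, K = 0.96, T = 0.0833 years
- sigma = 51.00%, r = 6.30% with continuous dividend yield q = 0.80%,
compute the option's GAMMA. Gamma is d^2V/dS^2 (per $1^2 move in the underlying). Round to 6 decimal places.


d1 = 0.5828699144; d2 = 0.4356750436
phi(d1) = 0.3366177714; exp(-qT) = 0.9993338220; exp(-rT) = 0.9947658462
Gamma = exp(-qT) * phi(d1) / (S * sigma * sqrt(T)) = 0.9993338220 * 0.3366177714 / (1.0300 * 0.5100 * 0.2886173938) = 2.218798

Answer: Gamma = 2.218798


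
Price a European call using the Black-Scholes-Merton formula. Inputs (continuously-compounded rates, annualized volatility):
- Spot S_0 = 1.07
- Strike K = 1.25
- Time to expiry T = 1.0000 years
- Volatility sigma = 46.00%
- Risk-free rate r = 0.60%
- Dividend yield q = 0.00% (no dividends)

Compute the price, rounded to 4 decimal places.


d1 = (ln(S/K) + (r - q + 0.5*sigma^2) * T) / (sigma * sqrt(T)) = -0.09496718
d2 = d1 - sigma * sqrt(T) = -0.55496718
exp(-rT) = 0.99401796; exp(-qT) = 1.00000000
C = S_0 * exp(-qT) * N(d1) - K * exp(-rT) * N(d2)
N(d1) = 0.46217045; N(d2) = 0.28945855
C = 1.0700 * 1.00000000 * 0.46217045 - 1.2500 * 0.99401796 * 0.28945855 = 0.1349

Answer: Price = 0.1349


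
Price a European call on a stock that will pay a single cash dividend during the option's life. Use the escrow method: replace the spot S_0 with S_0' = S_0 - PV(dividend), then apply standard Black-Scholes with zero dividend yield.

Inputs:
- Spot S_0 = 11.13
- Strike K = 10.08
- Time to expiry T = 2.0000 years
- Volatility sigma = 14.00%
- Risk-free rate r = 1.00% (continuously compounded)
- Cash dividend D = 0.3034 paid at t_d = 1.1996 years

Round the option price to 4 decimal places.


Answer: Price = 1.3774

Derivation:
PV(D) = D * exp(-r * t_d) = 0.3034 * 0.98807567 = 0.29978216
S_0' = S_0 - PV(D) = 11.1300 - 0.29978216 = 10.83021784
d1 = (ln(S_0'/K) + (r + sigma^2/2)*T) / (sigma*sqrt(T)) = 0.56258887
d2 = d1 - sigma*sqrt(T) = 0.36459897
exp(-rT) = 0.98019867
N(d1) = 0.71314256; N(d2) = 0.64229461
C = S_0' * N(d1) - K * exp(-rT) * N(d2) = 10.83021784 * 0.71314256 - 10.0800 * 0.98019867 * 0.64229461 = 1.3774


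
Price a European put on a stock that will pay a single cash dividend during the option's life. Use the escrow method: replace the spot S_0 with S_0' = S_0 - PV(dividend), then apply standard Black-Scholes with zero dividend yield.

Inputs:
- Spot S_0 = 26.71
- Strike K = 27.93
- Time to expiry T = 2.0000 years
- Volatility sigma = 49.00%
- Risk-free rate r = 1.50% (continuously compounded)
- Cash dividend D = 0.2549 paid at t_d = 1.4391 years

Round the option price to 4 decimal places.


Answer: Price = 7.5848

Derivation:
PV(D) = D * exp(-r * t_d) = 0.2549 * 0.97864482 = 0.24945656
S_0' = S_0 - PV(D) = 26.7100 - 0.24945656 = 26.46054344
d1 = (ln(S_0'/K) + (r + sigma^2/2)*T) / (sigma*sqrt(T)) = 0.31178115
d2 = d1 - sigma*sqrt(T) = -0.38118349
exp(-rT) = 0.97044553
N(-d1) = 0.37760342; N(-d2) = 0.64846645
P = K * exp(-rT) * N(-d2) - S_0' * N(-d1) = 27.9300 * 0.97044553 * 0.64846645 - 26.46054344 * 0.37760342 = 7.5848


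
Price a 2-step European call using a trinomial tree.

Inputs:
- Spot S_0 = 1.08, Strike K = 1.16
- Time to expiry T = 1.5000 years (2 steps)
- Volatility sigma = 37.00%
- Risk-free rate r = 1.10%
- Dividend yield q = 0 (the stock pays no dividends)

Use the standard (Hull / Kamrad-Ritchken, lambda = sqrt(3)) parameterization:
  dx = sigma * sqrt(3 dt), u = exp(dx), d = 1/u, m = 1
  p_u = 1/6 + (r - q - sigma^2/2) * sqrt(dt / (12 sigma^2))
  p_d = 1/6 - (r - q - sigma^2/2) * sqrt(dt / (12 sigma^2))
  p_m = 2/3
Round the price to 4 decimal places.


dt = T/N = 0.750000; dx = sigma*sqrt(3*dt) = 0.555000
u = exp(dx) = 1.741941; d = 1/u = 0.574072
p_u = 0.127849, p_m = 0.666667, p_d = 0.205484
Discount per step: exp(-r*dt) = 0.991784
Stock lattice S(k, j) with j the centered position index:
  k=0: S(0,+0) = 1.0800
  k=1: S(1,-1) = 0.6200; S(1,+0) = 1.0800; S(1,+1) = 1.8813
  k=2: S(2,-2) = 0.3559; S(2,-1) = 0.6200; S(2,+0) = 1.0800; S(2,+1) = 1.8813; S(2,+2) = 3.2771
Terminal payoffs V(N, j) = max(S_T - K, 0):
  V(2,-2) = 0.000000; V(2,-1) = 0.000000; V(2,+0) = 0.000000; V(2,+1) = 0.721296; V(2,+2) = 2.117107
Backward induction: V(k, j) = exp(-r*dt) * [p_u * V(k+1, j+1) + p_m * V(k+1, j) + p_d * V(k+1, j-1)]
  V(1,-1) = exp(-r*dt) * [p_u*0.000000 + p_m*0.000000 + p_d*0.000000] = 0.000000
  V(1,+0) = exp(-r*dt) * [p_u*0.721296 + p_m*0.000000 + p_d*0.000000] = 0.091459
  V(1,+1) = exp(-r*dt) * [p_u*2.117107 + p_m*0.721296 + p_d*0.000000] = 0.745360
  V(0,+0) = exp(-r*dt) * [p_u*0.745360 + p_m*0.091459 + p_d*0.000000] = 0.154983

Answer: Price = V(0,0) = 0.1550


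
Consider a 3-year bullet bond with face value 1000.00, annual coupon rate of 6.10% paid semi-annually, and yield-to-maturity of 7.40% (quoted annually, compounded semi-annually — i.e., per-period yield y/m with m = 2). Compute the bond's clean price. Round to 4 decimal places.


Coupon per period c = face * coupon_rate / m = 30.500000
Periods per year m = 2; per-period yield y/m = 0.037000
Number of cashflows N = 6
Cashflows (t years, CF_t, discount factor 1/(1+y/m)^(m*t), PV):
  t = 0.5000: CF_t = 30.500000, DF = 0.964320, PV = 29.411765
  t = 1.0000: CF_t = 30.500000, DF = 0.929913, PV = 28.362357
  t = 1.5000: CF_t = 30.500000, DF = 0.896734, PV = 27.350393
  t = 2.0000: CF_t = 30.500000, DF = 0.864739, PV = 26.374535
  t = 2.5000: CF_t = 30.500000, DF = 0.833885, PV = 25.433496
  t = 3.0000: CF_t = 1030.500000, DF = 0.804132, PV = 828.658249
Price P = sum_t PV_t = 965.590795

Answer: Price = 965.5908


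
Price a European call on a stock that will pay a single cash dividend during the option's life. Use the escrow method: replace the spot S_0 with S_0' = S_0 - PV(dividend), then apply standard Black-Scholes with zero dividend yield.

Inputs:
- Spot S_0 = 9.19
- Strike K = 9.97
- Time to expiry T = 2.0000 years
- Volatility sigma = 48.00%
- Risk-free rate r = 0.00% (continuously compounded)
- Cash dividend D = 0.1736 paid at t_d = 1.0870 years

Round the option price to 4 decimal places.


PV(D) = D * exp(-r * t_d) = 0.1736 * 1.00000000 = 0.17360000
S_0' = S_0 - PV(D) = 9.1900 - 0.17360000 = 9.01640000
d1 = (ln(S_0'/K) + (r + sigma^2/2)*T) / (sigma*sqrt(T)) = 0.19130856
d2 = d1 - sigma*sqrt(T) = -0.48751395
exp(-rT) = 1.00000000
N(d1) = 0.57585807; N(d2) = 0.31294708
C = S_0' * N(d1) - K * exp(-rT) * N(d2) = 9.01640000 * 0.57585807 - 9.9700 * 1.00000000 * 0.31294708 = 2.0721

Answer: Price = 2.0721


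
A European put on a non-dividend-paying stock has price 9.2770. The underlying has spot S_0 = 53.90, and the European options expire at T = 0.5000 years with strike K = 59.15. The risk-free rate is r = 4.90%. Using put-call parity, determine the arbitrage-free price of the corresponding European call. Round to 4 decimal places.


Put-call parity: C - P = S_0 * exp(-qT) - K * exp(-rT).
S_0 * exp(-qT) = 53.9000 * 1.00000000 = 53.90000000
K * exp(-rT) = 59.1500 * 0.97579769 = 57.71843330
C = P + S*exp(-qT) - K*exp(-rT)
C = 9.2770 + 53.90000000 - 57.71843330 = 5.4586

Answer: Call price = 5.4586


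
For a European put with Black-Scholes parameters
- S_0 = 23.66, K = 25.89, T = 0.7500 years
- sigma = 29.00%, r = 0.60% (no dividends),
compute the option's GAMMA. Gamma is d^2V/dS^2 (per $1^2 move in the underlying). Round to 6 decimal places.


Answer: Gamma = 0.065602

Derivation:
d1 = -0.2151463336; d2 = -0.4662937007
phi(d1) = 0.3898151971; exp(-qT) = 1.0000000000; exp(-rT) = 0.9955101098
Gamma = exp(-qT) * phi(d1) / (S * sigma * sqrt(T)) = 1.0000000000 * 0.3898151971 / (23.6600 * 0.2900 * 0.8660254038) = 0.065602


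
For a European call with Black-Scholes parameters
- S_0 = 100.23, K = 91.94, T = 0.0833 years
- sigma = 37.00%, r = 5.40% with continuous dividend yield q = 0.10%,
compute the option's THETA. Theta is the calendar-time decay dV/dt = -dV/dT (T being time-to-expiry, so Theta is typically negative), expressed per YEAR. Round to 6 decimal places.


Answer: Theta = -20.853075

Derivation:
d1 = 0.9031702639; d2 = 0.7963818282
phi(d1) = 0.2653257942; exp(-qT) = 0.9999167035; exp(-rT) = 0.9955119017
Theta = -S*exp(-qT)*phi(d1)*sigma/(2*sqrt(T)) - r*K*exp(-rT)*N(d2) + q*S*exp(-qT)*N(d1)
N(d1) = 0.8167822314; N(d2) = 0.7870949315; sqrt(T) = 0.2886173938
Term 1 = -100.2300 * 0.9999167035 * 0.2653257942 * 0.3700 / (2 * 0.2886173938) = -17.0447350278
Term 2 = -0.0540 * 91.9400 * 0.9955119017 * 0.7870949315 = -3.8901991224
Term 3 = 0.0010 * 100.2300 * 0.9999167035 * 0.8167822314 = 0.0818592639
Theta = -17.0447350278 + (-3.8901991224) + (0.0818592639) = -20.853075


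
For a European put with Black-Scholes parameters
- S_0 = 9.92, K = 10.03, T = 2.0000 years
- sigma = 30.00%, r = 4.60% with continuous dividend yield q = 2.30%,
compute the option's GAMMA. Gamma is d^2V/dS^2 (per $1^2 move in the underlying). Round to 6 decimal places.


Answer: Gamma = 0.086685

Derivation:
d1 = 0.2945625815; d2 = -0.1297014872
phi(d1) = 0.3820048056; exp(-qT) = 0.9550419622; exp(-rT) = 0.9121051495
Gamma = exp(-qT) * phi(d1) / (S * sigma * sqrt(T)) = 0.9550419622 * 0.3820048056 / (9.9200 * 0.3000 * 1.4142135624) = 0.086685


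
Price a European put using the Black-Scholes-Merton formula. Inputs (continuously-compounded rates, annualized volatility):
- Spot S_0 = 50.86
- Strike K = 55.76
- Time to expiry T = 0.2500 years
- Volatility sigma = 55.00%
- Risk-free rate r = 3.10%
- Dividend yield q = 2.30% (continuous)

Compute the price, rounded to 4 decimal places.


d1 = (ln(S/K) + (r - q + 0.5*sigma^2) * T) / (sigma * sqrt(T)) = -0.18970002
d2 = d1 - sigma * sqrt(T) = -0.46470002
exp(-rT) = 0.99227995; exp(-qT) = 0.99426650
P = K * exp(-rT) * N(-d2) - S_0 * exp(-qT) * N(-d1)
N(-d1) = 0.57522790; N(-d2) = 0.67892685
P = 55.7600 * 0.99227995 * 0.67892685 - 50.8600 * 0.99426650 * 0.57522790 = 8.4764

Answer: Price = 8.4764


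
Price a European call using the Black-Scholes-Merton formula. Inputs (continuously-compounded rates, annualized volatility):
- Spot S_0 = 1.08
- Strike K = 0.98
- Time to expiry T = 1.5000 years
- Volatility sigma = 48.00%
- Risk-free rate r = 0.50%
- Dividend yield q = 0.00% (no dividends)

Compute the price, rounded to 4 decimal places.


Answer: Price = 0.2946

Derivation:
d1 = (ln(S/K) + (r - q + 0.5*sigma^2) * T) / (sigma * sqrt(T)) = 0.47197542
d2 = d1 - sigma * sqrt(T) = -0.11590212
exp(-rT) = 0.99252805; exp(-qT) = 1.00000000
C = S_0 * exp(-qT) * N(d1) - K * exp(-rT) * N(d2)
N(d1) = 0.68152783; N(d2) = 0.45386506
C = 1.0800 * 1.00000000 * 0.68152783 - 0.9800 * 0.99252805 * 0.45386506 = 0.2946


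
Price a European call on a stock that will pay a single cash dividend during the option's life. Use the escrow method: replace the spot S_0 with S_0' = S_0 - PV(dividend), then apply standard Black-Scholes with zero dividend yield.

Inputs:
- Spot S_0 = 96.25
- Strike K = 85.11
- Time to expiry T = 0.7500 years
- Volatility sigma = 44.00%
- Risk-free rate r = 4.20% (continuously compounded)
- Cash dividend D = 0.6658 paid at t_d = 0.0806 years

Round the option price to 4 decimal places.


Answer: Price = 20.9926

Derivation:
PV(D) = D * exp(-r * t_d) = 0.6658 * 0.99662052 = 0.66354994
S_0' = S_0 - PV(D) = 96.2500 - 0.66354994 = 95.58645006
d1 = (ln(S_0'/K) + (r + sigma^2/2)*T) / (sigma*sqrt(T)) = 0.57783980
d2 = d1 - sigma*sqrt(T) = 0.19678862
exp(-rT) = 0.96899096
N(d1) = 0.71831386; N(d2) = 0.57800352
C = S_0' * N(d1) - K * exp(-rT) * N(d2) = 95.58645006 * 0.71831386 - 85.1100 * 0.96899096 * 0.57800352 = 20.9926


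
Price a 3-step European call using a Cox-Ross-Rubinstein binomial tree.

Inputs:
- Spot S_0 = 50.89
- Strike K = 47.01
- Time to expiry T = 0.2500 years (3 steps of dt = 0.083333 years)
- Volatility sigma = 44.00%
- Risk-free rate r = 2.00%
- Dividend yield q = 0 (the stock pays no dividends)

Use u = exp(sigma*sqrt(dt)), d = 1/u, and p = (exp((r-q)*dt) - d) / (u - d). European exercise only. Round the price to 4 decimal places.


Answer: Price = V(0,0) = 6.7353

Derivation:
dt = T/N = 0.083333
u = exp(sigma*sqrt(dt)) = 1.135436; d = 1/u = 0.880719
p = (exp((r-q)*dt) - d) / (u - d) = 0.474837
Discount per step: exp(-r*dt) = 0.998335
Stock lattice S(k, i) with i counting down-moves:
  k=0: S(0,0) = 50.8900
  k=1: S(1,0) = 57.7824; S(1,1) = 44.8198
  k=2: S(2,0) = 65.6082; S(2,1) = 50.8900; S(2,2) = 39.4736
  k=3: S(3,0) = 74.4939; S(3,1) = 57.7824; S(3,2) = 44.8198; S(3,3) = 34.7651
Terminal payoffs V(N, i) = max(S_T - K, 0):
  V(3,0) = 27.483928; V(3,1) = 10.772358; V(3,2) = 0.000000; V(3,3) = 0.000000
Backward induction: V(k, i) = exp(-r*dt) * [p * V(k+1, i) + (1-p) * V(k+1, i+1)].
  V(2,0) = exp(-r*dt) * [p*27.483928 + (1-p)*10.772358] = 18.676476
  V(2,1) = exp(-r*dt) * [p*10.772358 + (1-p)*0.000000] = 5.106596
  V(2,2) = exp(-r*dt) * [p*0.000000 + (1-p)*0.000000] = 0.000000
  V(1,0) = exp(-r*dt) * [p*18.676476 + (1-p)*5.106596] = 11.530843
  V(1,1) = exp(-r*dt) * [p*5.106596 + (1-p)*0.000000] = 2.420763
  V(0,0) = exp(-r*dt) * [p*11.530843 + (1-p)*2.420763] = 6.735331


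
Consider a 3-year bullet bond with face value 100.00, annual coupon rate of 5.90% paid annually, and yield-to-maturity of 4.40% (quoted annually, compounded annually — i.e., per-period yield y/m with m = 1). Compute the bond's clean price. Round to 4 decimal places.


Answer: Price = 104.1312

Derivation:
Coupon per period c = face * coupon_rate / m = 5.900000
Periods per year m = 1; per-period yield y/m = 0.044000
Number of cashflows N = 3
Cashflows (t years, CF_t, discount factor 1/(1+y/m)^(m*t), PV):
  t = 1.0000: CF_t = 5.900000, DF = 0.957854, PV = 5.651341
  t = 2.0000: CF_t = 5.900000, DF = 0.917485, PV = 5.413162
  t = 3.0000: CF_t = 105.900000, DF = 0.878817, PV = 93.066732
Price P = sum_t PV_t = 104.131235


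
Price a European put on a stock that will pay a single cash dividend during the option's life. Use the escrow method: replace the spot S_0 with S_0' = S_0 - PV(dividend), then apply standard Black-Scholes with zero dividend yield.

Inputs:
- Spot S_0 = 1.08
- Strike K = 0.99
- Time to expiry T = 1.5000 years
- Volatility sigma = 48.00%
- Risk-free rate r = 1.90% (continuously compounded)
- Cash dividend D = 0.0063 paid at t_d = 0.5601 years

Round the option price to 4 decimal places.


Answer: Price = 0.1835

Derivation:
PV(D) = D * exp(-r * t_d) = 0.0063 * 0.98941452 = 0.00623331
S_0' = S_0 - PV(D) = 1.0800 - 0.00623331 = 1.07376669
d1 = (ln(S_0'/K) + (r + sigma^2/2)*T) / (sigma*sqrt(T)) = 0.48058151
d2 = d1 - sigma*sqrt(T) = -0.10729603
exp(-rT) = 0.97190229
N(-d1) = 0.31540698; N(-d2) = 0.54272293
P = K * exp(-rT) * N(-d2) - S_0' * N(-d1) = 0.9900 * 0.97190229 * 0.54272293 - 1.07376669 * 0.31540698 = 0.1835


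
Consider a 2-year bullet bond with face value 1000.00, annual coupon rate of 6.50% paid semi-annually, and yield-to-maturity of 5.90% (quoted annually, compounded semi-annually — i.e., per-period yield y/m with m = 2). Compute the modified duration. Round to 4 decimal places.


Coupon per period c = face * coupon_rate / m = 32.500000
Periods per year m = 2; per-period yield y/m = 0.029500
Number of cashflows N = 4
Cashflows (t years, CF_t, discount factor 1/(1+y/m)^(m*t), PV):
  t = 0.5000: CF_t = 32.500000, DF = 0.971345, PV = 31.568723
  t = 1.0000: CF_t = 32.500000, DF = 0.943512, PV = 30.664131
  t = 1.5000: CF_t = 32.500000, DF = 0.916476, PV = 29.785460
  t = 2.0000: CF_t = 1032.500000, DF = 0.890214, PV = 919.146328
Price P = sum_t PV_t = 1011.164641
First compute Macaulay numerator sum_t t * PV_t:
  t * PV_t at t = 0.5000: 15.784361
  t * PV_t at t = 1.0000: 30.664131
  t * PV_t at t = 1.5000: 44.678190
  t * PV_t at t = 2.0000: 1838.292656
Macaulay duration D = 1929.419338 / 1011.164641 = 1.908116
Modified duration = D / (1 + y/m) = 1.908116 / (1 + 0.029500) = 1.853439

Answer: Modified duration = 1.8534


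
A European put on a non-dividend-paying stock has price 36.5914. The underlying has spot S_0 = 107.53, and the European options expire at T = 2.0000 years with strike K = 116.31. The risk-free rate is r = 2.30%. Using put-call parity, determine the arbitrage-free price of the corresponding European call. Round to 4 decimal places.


Put-call parity: C - P = S_0 * exp(-qT) - K * exp(-rT).
S_0 * exp(-qT) = 107.5300 * 1.00000000 = 107.53000000
K * exp(-rT) = 116.3100 * 0.95504196 = 111.08093062
C = P + S*exp(-qT) - K*exp(-rT)
C = 36.5914 + 107.53000000 - 111.08093062 = 33.0405

Answer: Call price = 33.0405


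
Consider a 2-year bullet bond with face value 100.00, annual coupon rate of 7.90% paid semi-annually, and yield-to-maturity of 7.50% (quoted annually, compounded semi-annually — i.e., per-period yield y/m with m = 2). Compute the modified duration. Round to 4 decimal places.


Coupon per period c = face * coupon_rate / m = 3.950000
Periods per year m = 2; per-period yield y/m = 0.037500
Number of cashflows N = 4
Cashflows (t years, CF_t, discount factor 1/(1+y/m)^(m*t), PV):
  t = 0.5000: CF_t = 3.950000, DF = 0.963855, PV = 3.807229
  t = 1.0000: CF_t = 3.950000, DF = 0.929017, PV = 3.669618
  t = 1.5000: CF_t = 3.950000, DF = 0.895438, PV = 3.536981
  t = 2.0000: CF_t = 103.950000, DF = 0.863073, PV = 89.716448
Price P = sum_t PV_t = 100.730277
First compute Macaulay numerator sum_t t * PV_t:
  t * PV_t at t = 0.5000: 1.903614
  t * PV_t at t = 1.0000: 3.669618
  t * PV_t at t = 1.5000: 5.305472
  t * PV_t at t = 2.0000: 179.432896
Macaulay duration D = 190.311601 / 100.730277 = 1.889319
Modified duration = D / (1 + y/m) = 1.889319 / (1 + 0.037500) = 1.821030

Answer: Modified duration = 1.8210


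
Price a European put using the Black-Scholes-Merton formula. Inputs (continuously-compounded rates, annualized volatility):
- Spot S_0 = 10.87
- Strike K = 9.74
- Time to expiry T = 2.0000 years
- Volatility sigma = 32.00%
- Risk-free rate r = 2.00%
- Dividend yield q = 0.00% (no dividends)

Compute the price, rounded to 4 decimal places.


d1 = (ln(S/K) + (r - q + 0.5*sigma^2) * T) / (sigma * sqrt(T)) = 0.55721248
d2 = d1 - sigma * sqrt(T) = 0.10466414
exp(-rT) = 0.96078944; exp(-qT) = 1.00000000
P = K * exp(-rT) * N(-d2) - S_0 * exp(-qT) * N(-d1)
N(-d1) = 0.28869113; N(-d2) = 0.45832116
P = 9.7400 * 0.96078944 * 0.45832116 - 10.8700 * 1.00000000 * 0.28869113 = 1.1509

Answer: Price = 1.1509


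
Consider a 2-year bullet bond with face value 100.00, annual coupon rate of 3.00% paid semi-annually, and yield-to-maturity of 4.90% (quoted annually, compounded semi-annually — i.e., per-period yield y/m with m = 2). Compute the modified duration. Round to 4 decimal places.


Coupon per period c = face * coupon_rate / m = 1.500000
Periods per year m = 2; per-period yield y/m = 0.024500
Number of cashflows N = 4
Cashflows (t years, CF_t, discount factor 1/(1+y/m)^(m*t), PV):
  t = 0.5000: CF_t = 1.500000, DF = 0.976086, PV = 1.464129
  t = 1.0000: CF_t = 1.500000, DF = 0.952744, PV = 1.429116
  t = 1.5000: CF_t = 1.500000, DF = 0.929960, PV = 1.394939
  t = 2.0000: CF_t = 101.500000, DF = 0.907721, PV = 92.133632
Price P = sum_t PV_t = 96.421816
First compute Macaulay numerator sum_t t * PV_t:
  t * PV_t at t = 0.5000: 0.732064
  t * PV_t at t = 1.0000: 1.429116
  t * PV_t at t = 1.5000: 2.092409
  t * PV_t at t = 2.0000: 184.267264
Macaulay duration D = 188.520853 / 96.421816 = 1.955168
Modified duration = D / (1 + y/m) = 1.955168 / (1 + 0.024500) = 1.908412

Answer: Modified duration = 1.9084


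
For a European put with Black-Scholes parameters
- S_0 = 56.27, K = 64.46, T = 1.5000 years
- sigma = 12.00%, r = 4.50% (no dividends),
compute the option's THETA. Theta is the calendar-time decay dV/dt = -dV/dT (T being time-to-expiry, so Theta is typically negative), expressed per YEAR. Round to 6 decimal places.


Answer: Theta = 0.892961

Derivation:
d1 = -0.3918050219; d2 = -0.5387744065
phi(d1) = 0.3694669009; exp(-qT) = 1.0000000000; exp(-rT) = 0.9347277206
Theta = -S*exp(-qT)*phi(d1)*sigma/(2*sqrt(T)) + r*K*exp(-rT)*N(-d2) - q*S*exp(-qT)*N(-d1)
N(-d1) = 0.6523988579; N(-d2) = 0.7049787373; sqrt(T) = 1.2247448714
Term 1 = -56.2700 * 1.0000000000 * 0.3694669009 * 0.1200 / (2 * 1.2247448714) = -1.0184930592
Term 2 = 0.0450 * 64.4600 * 0.9347277206 * 0.7049787373 = 1.9114544620
Term 3 = 0 (no dividend yield, q = 0)
Theta = -1.0184930592 + (1.9114544620) + (0.0000000000) = 0.892961


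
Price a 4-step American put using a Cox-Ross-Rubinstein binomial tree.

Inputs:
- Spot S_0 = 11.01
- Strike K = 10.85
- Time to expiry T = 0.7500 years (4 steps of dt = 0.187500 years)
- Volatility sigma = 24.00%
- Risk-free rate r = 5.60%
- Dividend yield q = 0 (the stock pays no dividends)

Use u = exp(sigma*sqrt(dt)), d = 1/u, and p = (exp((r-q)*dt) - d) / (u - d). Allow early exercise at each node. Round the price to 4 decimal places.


Answer: Price = V(0,0) = 0.6345

Derivation:
dt = T/N = 0.187500
u = exp(sigma*sqrt(dt)) = 1.109515; d = 1/u = 0.901295
p = (exp((r-q)*dt) - d) / (u - d) = 0.524736
Discount per step: exp(-r*dt) = 0.989555
Stock lattice S(k, i) with i counting down-moves:
  k=0: S(0,0) = 11.0100
  k=1: S(1,0) = 12.2158; S(1,1) = 9.9233
  k=2: S(2,0) = 13.5536; S(2,1) = 11.0100; S(2,2) = 8.9438
  k=3: S(3,0) = 15.0379; S(3,1) = 12.2158; S(3,2) = 9.9233; S(3,3) = 8.0610
  k=4: S(4,0) = 16.6848; S(4,1) = 13.5536; S(4,2) = 11.0100; S(4,3) = 8.9438; S(4,4) = 7.2653
Terminal payoffs V(N, i) = max(K - S_T, 0):
  V(4,0) = 0.000000; V(4,1) = 0.000000; V(4,2) = 0.000000; V(4,3) = 1.906224; V(4,4) = 3.584684
Backward induction: V(k, i) = exp(-r*dt) * [p * V(k+1, i) + (1-p) * V(k+1, i+1)]; then take max(V_cont, immediate exercise) for American.
  V(3,0) = exp(-r*dt) * [p*0.000000 + (1-p)*0.000000] = 0.000000; exercise = 0.000000; V(3,0) = max -> 0.000000
  V(3,1) = exp(-r*dt) * [p*0.000000 + (1-p)*0.000000] = 0.000000; exercise = 0.000000; V(3,1) = max -> 0.000000
  V(3,2) = exp(-r*dt) * [p*0.000000 + (1-p)*1.906224] = 0.896498; exercise = 0.926746; V(3,2) = max -> 0.926746
  V(3,3) = exp(-r*dt) * [p*1.906224 + (1-p)*3.584684] = 2.675694; exercise = 2.789023; V(3,3) = max -> 2.789023
  V(2,0) = exp(-r*dt) * [p*0.000000 + (1-p)*0.000000] = 0.000000; exercise = 0.000000; V(2,0) = max -> 0.000000
  V(2,1) = exp(-r*dt) * [p*0.000000 + (1-p)*0.926746] = 0.435849; exercise = 0.000000; V(2,1) = max -> 0.435849
  V(2,2) = exp(-r*dt) * [p*0.926746 + (1-p)*2.789023] = 1.792895; exercise = 1.906224; V(2,2) = max -> 1.906224
  V(1,0) = exp(-r*dt) * [p*0.000000 + (1-p)*0.435849] = 0.204980; exercise = 0.000000; V(1,0) = max -> 0.204980
  V(1,1) = exp(-r*dt) * [p*0.435849 + (1-p)*1.906224] = 1.122814; exercise = 0.926746; V(1,1) = max -> 1.122814
  V(0,0) = exp(-r*dt) * [p*0.204980 + (1-p)*1.122814] = 0.634497; exercise = 0.000000; V(0,0) = max -> 0.634497
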